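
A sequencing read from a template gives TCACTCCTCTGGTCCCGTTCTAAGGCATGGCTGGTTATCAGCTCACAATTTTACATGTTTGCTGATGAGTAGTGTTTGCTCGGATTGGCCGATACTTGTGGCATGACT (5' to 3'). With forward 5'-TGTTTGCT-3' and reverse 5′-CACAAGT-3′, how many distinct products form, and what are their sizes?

The forward primer TGTTTGCT matches the top strand at positions 56–63, 73–80.
The reverse primer's reverse complement is ACTTGTG, matching at positions 94–100.
Each forward site pairs with the reverse site to give a product ending at position 100: sizes 45, 28 bp.

Two products: 45 bp, 28 bp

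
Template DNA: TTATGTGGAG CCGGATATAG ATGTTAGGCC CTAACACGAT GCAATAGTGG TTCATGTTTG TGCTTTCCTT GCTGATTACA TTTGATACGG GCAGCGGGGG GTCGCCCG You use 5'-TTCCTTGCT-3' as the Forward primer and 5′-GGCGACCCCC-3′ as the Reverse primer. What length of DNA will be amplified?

Forward primer TTCCTTGCT is found on the top strand at positions 65–73.
Taking the reverse complement of GGCGACCCCC gives GGGGGTCGCC, found at positions 97–106 on the template; the primer anneals here to the top strand with its 3' end pointing upstream.
The product runs from position 65 to position 106, so its length is 106 − 65 + 1 = 42 bp.

42 bp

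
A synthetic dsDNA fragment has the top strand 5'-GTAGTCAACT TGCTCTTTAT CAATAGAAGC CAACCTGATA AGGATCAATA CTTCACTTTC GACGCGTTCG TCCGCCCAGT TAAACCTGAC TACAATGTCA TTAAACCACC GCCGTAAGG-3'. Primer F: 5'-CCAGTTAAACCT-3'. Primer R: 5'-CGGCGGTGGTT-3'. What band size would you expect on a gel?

39 bp

Forward primer CCAGTTAAACCT is found on the top strand at positions 76–87.
Taking the reverse complement of CGGCGGTGGTT gives AACCACCGCCG, found at positions 104–114 on the template; the primer anneals here to the top strand with its 3' end pointing upstream.
Amplicon spans positions 76–114: 39 bp.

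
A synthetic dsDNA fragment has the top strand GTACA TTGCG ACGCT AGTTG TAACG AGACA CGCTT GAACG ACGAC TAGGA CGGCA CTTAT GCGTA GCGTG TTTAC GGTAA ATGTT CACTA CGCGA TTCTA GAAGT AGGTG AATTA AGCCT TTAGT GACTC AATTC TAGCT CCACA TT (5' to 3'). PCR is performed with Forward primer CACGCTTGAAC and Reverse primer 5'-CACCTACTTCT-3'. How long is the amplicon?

82 bp

Scanning the template, CACGCTTGAAC occurs at positions 29–39; this primer anneals to the bottom strand there with its 3' end pointing downstream.
The reverse primer's reverse complement is AGAAGTAGGTG, which matches the template at positions 100–110.
Product length = (reverse-primer end) − (forward-primer start) + 1 = 110 − 29 + 1 = 82 bp.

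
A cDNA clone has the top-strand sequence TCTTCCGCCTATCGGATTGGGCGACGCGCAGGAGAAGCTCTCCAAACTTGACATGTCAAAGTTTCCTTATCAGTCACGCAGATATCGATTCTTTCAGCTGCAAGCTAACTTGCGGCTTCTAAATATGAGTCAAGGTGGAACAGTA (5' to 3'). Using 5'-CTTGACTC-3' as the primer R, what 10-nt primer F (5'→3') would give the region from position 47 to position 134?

5'-CTTGACATGT-3'

The reverse primer's reverse complement GAGTCAAG matches the template at positions 127–134; the product starts at position 47.
The forward primer is identical to the top strand over positions 47–56: CTTGACATGT.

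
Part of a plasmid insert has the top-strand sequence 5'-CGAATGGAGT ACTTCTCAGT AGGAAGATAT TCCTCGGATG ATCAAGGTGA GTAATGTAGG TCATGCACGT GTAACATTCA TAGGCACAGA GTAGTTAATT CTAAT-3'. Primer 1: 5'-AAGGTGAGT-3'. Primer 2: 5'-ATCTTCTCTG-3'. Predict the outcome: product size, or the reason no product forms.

Primer 2 (ATCTTCTCTG) does not match the top strand, and its reverse complement CAGAGAAGAT does not match either.
With no annealing site for primer 2, no amplification occurs.

No product — primer 2 has no binding site in the template.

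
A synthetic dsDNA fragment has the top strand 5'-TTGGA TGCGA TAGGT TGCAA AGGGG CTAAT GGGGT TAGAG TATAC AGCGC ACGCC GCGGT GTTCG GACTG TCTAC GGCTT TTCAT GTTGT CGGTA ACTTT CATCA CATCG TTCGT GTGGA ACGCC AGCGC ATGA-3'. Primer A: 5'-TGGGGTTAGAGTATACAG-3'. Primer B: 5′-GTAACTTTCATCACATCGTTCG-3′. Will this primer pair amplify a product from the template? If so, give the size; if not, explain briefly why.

No product — both primers anneal to the same strand and extend in the same direction.

Primer A (TGGGGTTAGAGTATACAG) matches the top strand at positions 30–47 (3' end points downstream).
Primer B (GTAACTTTCATCACATCGTTCG) also matches the top strand directly, at positions 93–114 — its reverse complement CGAACGATGTGATGAAAGTTAC is not present.
Both primers anneal to the bottom strand with 3' ends pointing the same way, so neither can prime synthesis back toward the other.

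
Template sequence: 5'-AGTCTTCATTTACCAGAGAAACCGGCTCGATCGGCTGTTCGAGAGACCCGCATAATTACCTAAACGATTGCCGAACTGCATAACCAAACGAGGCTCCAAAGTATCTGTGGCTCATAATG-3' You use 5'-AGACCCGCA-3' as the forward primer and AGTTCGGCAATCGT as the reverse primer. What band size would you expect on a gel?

34 bp

The forward primer matches the template at positions 44–52.
The reverse primer's reverse complement is ACGATTGCCGAACT, which matches the template at positions 64–77.
Amplicon spans positions 44–77: 34 bp.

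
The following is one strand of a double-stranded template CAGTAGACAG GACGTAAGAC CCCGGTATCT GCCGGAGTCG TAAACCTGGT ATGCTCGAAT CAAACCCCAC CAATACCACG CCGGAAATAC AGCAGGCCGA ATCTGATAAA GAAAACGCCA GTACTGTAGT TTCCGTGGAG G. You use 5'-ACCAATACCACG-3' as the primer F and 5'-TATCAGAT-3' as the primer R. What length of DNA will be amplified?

Forward primer ACCAATACCACG is found on the top strand at positions 69–80.
Reverse complement of the reverse primer: ATCTGATA. This occurs on the top strand at positions 101–108.
Product length = (reverse-primer end) − (forward-primer start) + 1 = 108 − 69 + 1 = 40 bp.

40 bp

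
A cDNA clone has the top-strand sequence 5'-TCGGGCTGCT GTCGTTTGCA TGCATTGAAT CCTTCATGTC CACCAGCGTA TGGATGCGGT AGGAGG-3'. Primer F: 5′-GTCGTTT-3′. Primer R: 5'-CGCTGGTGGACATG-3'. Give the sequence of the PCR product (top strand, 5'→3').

The forward primer matches the template at positions 11–17.
The reverse primer's reverse complement is CATGTCCACCAGCG, which matches the template at positions 35–48.
The product is the template from position 11 through 48 (38 bp).

5'-GTCGTTTGCATGCATTGAATCCTTCATGTCCACCAGCG-3'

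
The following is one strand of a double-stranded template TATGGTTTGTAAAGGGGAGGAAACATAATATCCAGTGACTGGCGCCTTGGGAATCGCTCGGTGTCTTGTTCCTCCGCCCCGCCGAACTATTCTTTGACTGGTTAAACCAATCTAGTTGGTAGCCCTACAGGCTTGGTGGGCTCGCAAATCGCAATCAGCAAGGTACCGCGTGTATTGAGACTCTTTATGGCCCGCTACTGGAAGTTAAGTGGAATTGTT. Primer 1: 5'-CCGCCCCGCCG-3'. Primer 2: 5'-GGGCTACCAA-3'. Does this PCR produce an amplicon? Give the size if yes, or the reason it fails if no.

Primer 1 (CCGCCCCGCCG) matches the top strand at positions 74–84; it acts as a forward primer.
Primer 2's reverse complement is TTGGTAGCCC, matching the top strand at positions 116–125; it acts as a reverse primer.
The 3' ends face each other across positions 74–125, giving a 52 bp product.

Yes — a 52 bp product.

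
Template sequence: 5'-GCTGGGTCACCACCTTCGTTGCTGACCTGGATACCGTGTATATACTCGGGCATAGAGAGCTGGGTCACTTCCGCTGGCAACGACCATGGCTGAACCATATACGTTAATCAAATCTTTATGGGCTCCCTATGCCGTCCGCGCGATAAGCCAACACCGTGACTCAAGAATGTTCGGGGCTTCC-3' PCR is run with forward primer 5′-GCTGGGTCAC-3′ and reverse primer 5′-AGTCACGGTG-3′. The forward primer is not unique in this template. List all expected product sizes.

The forward primer GCTGGGTCAC matches the top strand at positions 1–10, 59–68.
The reverse primer's reverse complement is CACCGTGACT, matching at positions 152–161.
Each forward site pairs with the reverse site to give a product ending at position 161: sizes 161, 103 bp.

161 bp, 103 bp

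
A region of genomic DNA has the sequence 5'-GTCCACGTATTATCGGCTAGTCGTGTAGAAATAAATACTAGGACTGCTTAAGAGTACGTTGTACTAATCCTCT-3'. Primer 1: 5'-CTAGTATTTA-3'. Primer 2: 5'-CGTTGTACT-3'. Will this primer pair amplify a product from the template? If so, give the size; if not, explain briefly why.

Primer 1 (CTAGTATTTA) has reverse complement TAAATACTAG, which matches the top strand at positions 32–41; primer 1 anneals to the top strand there with its 3' end pointing upstream toward position 32.
Primer 2 (CGTTGTACT) matches the top strand directly at positions 57–65; it anneals to the bottom strand with its 3' end pointing downstream toward position 65.
The 3' ends diverge (primer 1 extends toward position 1, primer 2 toward position 73), so the primers never converge on a shared product.

No product — the primers' 3' ends point away from each other.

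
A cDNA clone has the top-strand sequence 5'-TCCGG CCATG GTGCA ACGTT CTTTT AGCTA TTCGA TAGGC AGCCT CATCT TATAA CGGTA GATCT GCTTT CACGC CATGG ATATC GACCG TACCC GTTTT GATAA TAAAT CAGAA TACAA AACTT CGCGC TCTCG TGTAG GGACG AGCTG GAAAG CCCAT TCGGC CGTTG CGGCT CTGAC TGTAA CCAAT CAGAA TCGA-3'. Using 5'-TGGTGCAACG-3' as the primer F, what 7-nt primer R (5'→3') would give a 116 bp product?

The forward primer binds at positions 9–18, so a 116 bp product ends at position 9 + 116 − 1 = 124.
The reverse primer anneals to the top strand over positions 118–124, i.e. to CAAAACT.
Its sequence written 5'→3' is the reverse complement: AGTTTTG.

5'-AGTTTTG-3'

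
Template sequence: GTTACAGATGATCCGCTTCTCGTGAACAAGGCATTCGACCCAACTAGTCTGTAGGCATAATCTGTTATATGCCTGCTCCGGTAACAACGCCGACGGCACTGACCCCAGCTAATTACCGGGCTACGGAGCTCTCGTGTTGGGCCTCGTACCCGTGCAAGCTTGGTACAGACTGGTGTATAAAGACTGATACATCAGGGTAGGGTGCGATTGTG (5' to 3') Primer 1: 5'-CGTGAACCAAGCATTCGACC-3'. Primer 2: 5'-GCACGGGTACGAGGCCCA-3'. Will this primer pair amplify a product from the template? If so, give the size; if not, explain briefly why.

No product — primer 1 has no binding site in the template.

Primer 1 (CGTGAACCAAGCATTCGACC) does not match the top strand, and its reverse complement GGTCGAATGCTTGGTTCACG does not match either.
With no annealing site for primer 1, no amplification occurs.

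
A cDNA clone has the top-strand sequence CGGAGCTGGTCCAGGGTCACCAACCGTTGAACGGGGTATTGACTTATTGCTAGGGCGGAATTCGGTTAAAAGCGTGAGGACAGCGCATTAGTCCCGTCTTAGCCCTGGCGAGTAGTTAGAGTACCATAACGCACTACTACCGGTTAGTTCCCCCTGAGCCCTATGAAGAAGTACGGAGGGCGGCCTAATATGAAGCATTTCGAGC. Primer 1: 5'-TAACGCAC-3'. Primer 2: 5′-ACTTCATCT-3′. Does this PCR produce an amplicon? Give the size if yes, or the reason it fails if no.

Primer 2 (ACTTCATCT) does not match the top strand, and its reverse complement AGATGAAGT does not match either.
With no annealing site for primer 2, no amplification occurs.

No product — primer 2 has no binding site in the template.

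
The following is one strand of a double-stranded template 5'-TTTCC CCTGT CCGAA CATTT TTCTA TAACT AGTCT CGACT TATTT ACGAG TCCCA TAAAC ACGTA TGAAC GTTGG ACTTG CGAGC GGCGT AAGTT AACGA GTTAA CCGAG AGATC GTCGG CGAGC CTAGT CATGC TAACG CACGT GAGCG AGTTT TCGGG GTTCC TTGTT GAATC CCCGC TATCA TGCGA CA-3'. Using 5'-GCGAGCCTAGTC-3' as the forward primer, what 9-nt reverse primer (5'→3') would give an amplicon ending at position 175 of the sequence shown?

The forward primer binds at positions 120–131; the product's 3' end on the top strand is position 175.
The reverse primer anneals to the top strand over positions 167–175, i.e. to TGTTGAATC.
Its sequence written 5'→3' is the reverse complement: GATTCAACA.

5'-GATTCAACA-3'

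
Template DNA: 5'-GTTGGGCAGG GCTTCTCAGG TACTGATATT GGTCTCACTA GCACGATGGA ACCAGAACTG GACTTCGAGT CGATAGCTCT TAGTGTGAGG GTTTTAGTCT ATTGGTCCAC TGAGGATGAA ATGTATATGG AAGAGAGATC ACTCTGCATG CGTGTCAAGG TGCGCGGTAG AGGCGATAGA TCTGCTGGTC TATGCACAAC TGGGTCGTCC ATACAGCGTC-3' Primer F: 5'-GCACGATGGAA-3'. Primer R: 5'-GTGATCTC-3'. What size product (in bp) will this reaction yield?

Forward primer GCACGATGGAA is found on the top strand at positions 41–51.
Reverse complement of the reverse primer: GAGATCAC. This occurs on the top strand at positions 135–142.
Amplicon spans positions 41–142: 102 bp.

102 bp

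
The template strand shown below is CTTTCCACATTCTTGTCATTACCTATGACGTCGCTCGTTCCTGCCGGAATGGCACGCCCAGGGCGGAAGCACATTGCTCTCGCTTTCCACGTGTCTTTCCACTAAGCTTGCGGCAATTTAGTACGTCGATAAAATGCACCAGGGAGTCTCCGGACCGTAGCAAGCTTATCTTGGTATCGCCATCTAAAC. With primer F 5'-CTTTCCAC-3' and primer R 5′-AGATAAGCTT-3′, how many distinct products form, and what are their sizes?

The forward primer CTTTCCAC matches the top strand at positions 1–8, 83–90, 95–102.
The reverse primer's reverse complement is AAGCTTATCT, matching at positions 162–171.
Each forward site pairs with the reverse site to give a product ending at position 171: sizes 171, 89, 77 bp.

Three products: 171 bp, 89 bp, 77 bp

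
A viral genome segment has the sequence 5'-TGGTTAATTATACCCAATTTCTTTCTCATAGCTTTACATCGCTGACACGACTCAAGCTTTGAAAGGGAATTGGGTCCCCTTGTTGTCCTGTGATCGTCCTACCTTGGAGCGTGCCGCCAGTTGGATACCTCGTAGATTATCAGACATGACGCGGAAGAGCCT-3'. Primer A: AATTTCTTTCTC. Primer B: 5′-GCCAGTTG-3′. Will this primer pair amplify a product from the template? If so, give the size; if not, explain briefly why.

Primer A (AATTTCTTTCTC) matches the top strand at positions 16–27 (3' end points downstream).
Primer B (GCCAGTTG) also matches the top strand directly, at positions 116–123 — its reverse complement CAACTGGC is not present.
Both primers anneal to the bottom strand with 3' ends pointing the same way, so neither can prime synthesis back toward the other.

No product — both primers anneal to the same strand and extend in the same direction.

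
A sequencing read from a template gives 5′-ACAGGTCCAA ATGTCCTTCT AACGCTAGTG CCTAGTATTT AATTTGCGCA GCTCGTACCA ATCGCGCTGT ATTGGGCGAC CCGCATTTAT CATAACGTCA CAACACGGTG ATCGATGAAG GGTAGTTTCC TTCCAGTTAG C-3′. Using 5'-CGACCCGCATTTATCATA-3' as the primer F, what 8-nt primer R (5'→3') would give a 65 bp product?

The forward primer binds at positions 77–94, so a 65 bp product ends at position 77 + 65 − 1 = 141.
The reverse primer anneals to the top strand over positions 134–141, i.e. to CAGTTAGC.
Its sequence written 5'→3' is the reverse complement: GCTAACTG.

5'-GCTAACTG-3'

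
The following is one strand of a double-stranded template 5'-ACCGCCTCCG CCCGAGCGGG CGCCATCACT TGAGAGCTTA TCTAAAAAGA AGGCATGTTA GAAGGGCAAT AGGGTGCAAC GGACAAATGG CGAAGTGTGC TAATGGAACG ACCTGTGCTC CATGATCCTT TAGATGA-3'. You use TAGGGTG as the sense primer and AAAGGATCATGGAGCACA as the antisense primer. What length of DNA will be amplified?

62 bp

Scanning the template, TAGGGTG occurs at positions 70–76; this primer anneals to the bottom strand there with its 3' end pointing downstream.
Reverse complement of the reverse primer: TGTGCTCCATGATCCTTT. This occurs on the top strand at positions 114–131.
Amplicon spans positions 70–131: 62 bp.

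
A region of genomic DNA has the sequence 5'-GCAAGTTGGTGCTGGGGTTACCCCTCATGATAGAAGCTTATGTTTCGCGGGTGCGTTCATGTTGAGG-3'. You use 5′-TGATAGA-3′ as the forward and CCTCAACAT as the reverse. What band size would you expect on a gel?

Scanning the template, TGATAGA occurs at positions 28–34; this primer anneals to the bottom strand there with its 3' end pointing downstream.
The reverse primer's reverse complement is ATGTTGAGG, which matches the template at positions 59–67.
Product length = (reverse-primer end) − (forward-primer start) + 1 = 67 − 28 + 1 = 40 bp.

40 bp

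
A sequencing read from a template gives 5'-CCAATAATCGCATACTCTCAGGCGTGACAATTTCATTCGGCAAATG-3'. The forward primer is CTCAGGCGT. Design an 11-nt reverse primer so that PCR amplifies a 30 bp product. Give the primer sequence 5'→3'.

The forward primer binds at positions 17–25, so a 30 bp product ends at position 17 + 30 − 1 = 46.
The reverse primer anneals to the top strand over positions 36–46, i.e. to TTCGGCAAATG.
Its sequence written 5'→3' is the reverse complement: CATTTGCCGAA.

5'-CATTTGCCGAA-3'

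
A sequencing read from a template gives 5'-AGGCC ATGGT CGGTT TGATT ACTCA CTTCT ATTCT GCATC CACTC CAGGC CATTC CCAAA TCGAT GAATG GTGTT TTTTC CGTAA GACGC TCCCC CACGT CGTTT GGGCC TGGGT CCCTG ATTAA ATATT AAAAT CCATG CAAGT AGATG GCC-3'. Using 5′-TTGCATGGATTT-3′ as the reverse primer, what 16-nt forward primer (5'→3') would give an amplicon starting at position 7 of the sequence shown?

The reverse primer's reverse complement AAATCCATGCAA matches the template at positions 132–143; the product starts at position 7.
The forward primer is identical to the top strand over positions 7–22: TGGTCGGTTTGATTAC.

5'-TGGTCGGTTTGATTAC-3'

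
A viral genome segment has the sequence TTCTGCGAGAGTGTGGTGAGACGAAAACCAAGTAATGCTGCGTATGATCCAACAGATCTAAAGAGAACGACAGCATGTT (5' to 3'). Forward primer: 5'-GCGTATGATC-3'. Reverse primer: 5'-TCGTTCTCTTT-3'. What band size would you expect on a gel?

31 bp

The forward primer matches the template at positions 40–49.
Reverse complement of the reverse primer: AAAGAGAACGA. This occurs on the top strand at positions 60–70.
Amplicon spans positions 40–70: 31 bp.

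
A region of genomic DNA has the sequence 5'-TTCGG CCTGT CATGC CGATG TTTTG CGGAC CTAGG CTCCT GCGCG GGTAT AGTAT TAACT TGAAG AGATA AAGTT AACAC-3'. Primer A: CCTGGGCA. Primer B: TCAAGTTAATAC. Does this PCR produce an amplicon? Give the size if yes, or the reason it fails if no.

Primer A (CCTGGGCA) does not match the top strand, and its reverse complement TGCCCAGG does not match either.
With no annealing site for primer A, no amplification occurs.

No product — primer A has no binding site in the template.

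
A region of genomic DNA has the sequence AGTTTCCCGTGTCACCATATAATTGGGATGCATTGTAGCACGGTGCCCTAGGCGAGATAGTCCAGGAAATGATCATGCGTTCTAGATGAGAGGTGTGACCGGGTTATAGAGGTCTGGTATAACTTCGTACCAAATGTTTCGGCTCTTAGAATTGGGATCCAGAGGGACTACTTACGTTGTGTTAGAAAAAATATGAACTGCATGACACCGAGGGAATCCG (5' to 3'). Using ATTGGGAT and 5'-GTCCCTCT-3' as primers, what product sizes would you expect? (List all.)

147 bp, 18 bp

The forward primer ATTGGGAT matches the top strand at positions 22–29, 151–158.
The reverse primer's reverse complement is AGAGGGAC, matching at positions 161–168.
Each forward site pairs with the reverse site to give a product ending at position 168: sizes 147, 18 bp.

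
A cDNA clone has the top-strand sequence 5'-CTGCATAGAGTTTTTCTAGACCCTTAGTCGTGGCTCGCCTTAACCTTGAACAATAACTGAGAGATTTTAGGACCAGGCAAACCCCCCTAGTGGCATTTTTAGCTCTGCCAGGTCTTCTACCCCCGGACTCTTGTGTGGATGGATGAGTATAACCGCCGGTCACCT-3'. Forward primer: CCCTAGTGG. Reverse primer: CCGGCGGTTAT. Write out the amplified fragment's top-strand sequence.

5'-CCCTAGTGGCATTTTTAGCTCTGCCAGGTCTTCTACCCCCGGACTCTTGTGTGGATGGATGAGTATAACCGCCGG-3'

Scanning the template, CCCTAGTGG occurs at positions 85–93; this primer anneals to the bottom strand there with its 3' end pointing downstream.
The reverse primer's reverse complement is ATAACCGCCGG, which matches the template at positions 149–159.
The product is the template from position 85 through 159 (75 bp).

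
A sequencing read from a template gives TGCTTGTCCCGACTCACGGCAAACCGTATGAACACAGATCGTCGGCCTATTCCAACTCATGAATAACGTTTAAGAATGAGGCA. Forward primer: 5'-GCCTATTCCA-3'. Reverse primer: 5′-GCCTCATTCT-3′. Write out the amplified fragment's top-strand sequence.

Scanning the template, GCCTATTCCA occurs at positions 45–54; this primer anneals to the bottom strand there with its 3' end pointing downstream.
The reverse primer's reverse complement is AGAATGAGGC, which matches the template at positions 73–82.
The product is the template from position 45 through 82 (38 bp).

5'-GCCTATTCCAACTCATGAATAACGTTTAAGAATGAGGC-3'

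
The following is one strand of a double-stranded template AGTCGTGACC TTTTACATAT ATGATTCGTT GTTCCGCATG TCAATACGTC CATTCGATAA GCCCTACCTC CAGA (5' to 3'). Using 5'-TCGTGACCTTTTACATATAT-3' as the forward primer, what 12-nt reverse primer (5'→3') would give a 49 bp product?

The forward primer binds at positions 3–22, so a 49 bp product ends at position 3 + 49 − 1 = 51.
The reverse primer anneals to the top strand over positions 40–51, i.e. to GTCAATACGTCC.
Its sequence written 5'→3' is the reverse complement: GGACGTATTGAC.

5'-GGACGTATTGAC-3'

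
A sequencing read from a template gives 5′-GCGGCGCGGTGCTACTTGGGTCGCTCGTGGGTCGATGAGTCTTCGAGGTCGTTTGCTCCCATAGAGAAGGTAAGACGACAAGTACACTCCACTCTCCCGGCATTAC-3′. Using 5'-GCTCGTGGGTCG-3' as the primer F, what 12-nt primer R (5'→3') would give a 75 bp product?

5'-GGAGAGTGGAGT-3'

The forward primer binds at positions 23–34, so a 75 bp product ends at position 23 + 75 − 1 = 97.
The reverse primer anneals to the top strand over positions 86–97, i.e. to ACTCCACTCTCC.
Its sequence written 5'→3' is the reverse complement: GGAGAGTGGAGT.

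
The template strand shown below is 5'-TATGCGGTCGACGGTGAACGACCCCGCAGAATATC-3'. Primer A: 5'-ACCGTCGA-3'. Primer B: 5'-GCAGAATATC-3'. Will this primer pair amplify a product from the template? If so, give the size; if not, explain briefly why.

No product — the primers' 3' ends point away from each other.

Primer A (ACCGTCGA) has reverse complement TCGACGGT, which matches the top strand at positions 8–15; primer A anneals to the top strand there with its 3' end pointing upstream toward position 8.
Primer B (GCAGAATATC) matches the top strand directly at positions 26–35; it anneals to the bottom strand with its 3' end pointing downstream toward position 35.
The 3' ends diverge (primer A extends toward position 1, primer B toward position 35), so the primers never converge on a shared product.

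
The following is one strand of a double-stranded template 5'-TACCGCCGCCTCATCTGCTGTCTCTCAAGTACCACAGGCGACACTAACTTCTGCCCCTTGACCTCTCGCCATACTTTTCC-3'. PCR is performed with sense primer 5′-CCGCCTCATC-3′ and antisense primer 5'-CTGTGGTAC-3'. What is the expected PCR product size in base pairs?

The forward primer matches the template at positions 6–15.
The reverse primer's reverse complement is GTACCACAG, which matches the template at positions 29–37.
Amplicon spans positions 6–37: 32 bp.

32 bp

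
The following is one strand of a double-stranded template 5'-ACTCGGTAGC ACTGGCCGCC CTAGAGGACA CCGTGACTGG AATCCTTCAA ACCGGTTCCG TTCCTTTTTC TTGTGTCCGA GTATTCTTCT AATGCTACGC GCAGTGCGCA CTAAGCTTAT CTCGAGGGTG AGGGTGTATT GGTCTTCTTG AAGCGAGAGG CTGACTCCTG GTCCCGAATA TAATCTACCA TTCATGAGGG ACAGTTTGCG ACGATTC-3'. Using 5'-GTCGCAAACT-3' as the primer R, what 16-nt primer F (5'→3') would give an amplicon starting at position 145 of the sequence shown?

The reverse primer's reverse complement AGTTTGCGAC matches the template at positions 203–212; the product starts at position 145.
The forward primer is identical to the top strand over positions 145–160: TTCTTGAAGCGAGAGG.

5'-TTCTTGAAGCGAGAGG-3'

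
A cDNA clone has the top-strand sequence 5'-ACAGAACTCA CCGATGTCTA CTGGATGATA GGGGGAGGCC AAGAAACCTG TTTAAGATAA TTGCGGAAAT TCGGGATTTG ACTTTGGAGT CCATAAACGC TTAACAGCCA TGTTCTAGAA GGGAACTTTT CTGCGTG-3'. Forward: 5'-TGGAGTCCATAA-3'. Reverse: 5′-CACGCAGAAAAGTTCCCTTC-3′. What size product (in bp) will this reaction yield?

The forward primer matches the template at positions 85–96.
The reverse primer's reverse complement is GAAGGGAACTTTTCTGCGTG, which matches the template at positions 118–137.
Amplicon spans positions 85–137: 53 bp.

53 bp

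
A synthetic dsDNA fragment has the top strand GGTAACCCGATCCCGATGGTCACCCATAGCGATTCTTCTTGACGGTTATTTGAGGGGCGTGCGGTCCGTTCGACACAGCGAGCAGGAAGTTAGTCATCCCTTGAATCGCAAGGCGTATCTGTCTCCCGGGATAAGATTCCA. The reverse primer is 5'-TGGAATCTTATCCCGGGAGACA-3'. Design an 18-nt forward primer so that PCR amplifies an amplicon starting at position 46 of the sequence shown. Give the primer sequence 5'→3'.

The reverse primer's reverse complement TGTCTCCCGGGATAAGATTCCA matches the template at positions 120–141; the product starts at position 46.
The forward primer is identical to the top strand over positions 46–63: TTATTTGAGGGGCGTGCG.

5'-TTATTTGAGGGGCGTGCG-3'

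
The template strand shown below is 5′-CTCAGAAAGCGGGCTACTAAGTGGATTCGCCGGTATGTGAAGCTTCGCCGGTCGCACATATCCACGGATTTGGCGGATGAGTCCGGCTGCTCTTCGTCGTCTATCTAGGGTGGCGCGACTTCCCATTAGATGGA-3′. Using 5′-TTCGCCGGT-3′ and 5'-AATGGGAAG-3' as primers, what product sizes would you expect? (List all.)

102 bp, 84 bp

The forward primer TTCGCCGGT matches the top strand at positions 26–34, 44–52.
The reverse primer's reverse complement is CTTCCCATT, matching at positions 119–127.
Each forward site pairs with the reverse site to give a product ending at position 127: sizes 102, 84 bp.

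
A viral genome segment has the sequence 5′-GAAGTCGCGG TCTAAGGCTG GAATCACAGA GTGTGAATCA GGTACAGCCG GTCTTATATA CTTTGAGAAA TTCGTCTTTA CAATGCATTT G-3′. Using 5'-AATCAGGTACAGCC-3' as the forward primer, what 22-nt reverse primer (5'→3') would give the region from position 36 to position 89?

The product's 3' end on the top strand is position 89.
The reverse primer anneals to the top strand over positions 68–89, i.e. to AAATTCGTCTTTACAATGCATT.
Its sequence written 5'→3' is the reverse complement: AATGCATTGTAAAGACGAATTT.

5'-AATGCATTGTAAAGACGAATTT-3'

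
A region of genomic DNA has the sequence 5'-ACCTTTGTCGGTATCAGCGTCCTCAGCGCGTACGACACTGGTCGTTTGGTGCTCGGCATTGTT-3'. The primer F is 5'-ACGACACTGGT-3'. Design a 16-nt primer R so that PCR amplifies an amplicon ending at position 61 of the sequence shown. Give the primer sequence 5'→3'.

The forward primer binds at positions 32–42; the product's 3' end on the top strand is position 61.
The reverse primer anneals to the top strand over positions 46–61, i.e. to TTGGTGCTCGGCATTG.
Its sequence written 5'→3' is the reverse complement: CAATGCCGAGCACCAA.

5'-CAATGCCGAGCACCAA-3'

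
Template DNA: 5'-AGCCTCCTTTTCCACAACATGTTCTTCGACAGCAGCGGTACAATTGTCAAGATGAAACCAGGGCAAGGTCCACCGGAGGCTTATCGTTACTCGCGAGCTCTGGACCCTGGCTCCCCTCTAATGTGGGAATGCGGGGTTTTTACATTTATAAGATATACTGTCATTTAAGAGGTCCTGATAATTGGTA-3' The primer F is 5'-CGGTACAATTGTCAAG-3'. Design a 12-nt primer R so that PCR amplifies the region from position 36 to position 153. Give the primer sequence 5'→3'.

5'-TCTTATAAATGT-3'

The product's 3' end on the top strand is position 153.
The reverse primer anneals to the top strand over positions 142–153, i.e. to ACATTTATAAGA.
Its sequence written 5'→3' is the reverse complement: TCTTATAAATGT.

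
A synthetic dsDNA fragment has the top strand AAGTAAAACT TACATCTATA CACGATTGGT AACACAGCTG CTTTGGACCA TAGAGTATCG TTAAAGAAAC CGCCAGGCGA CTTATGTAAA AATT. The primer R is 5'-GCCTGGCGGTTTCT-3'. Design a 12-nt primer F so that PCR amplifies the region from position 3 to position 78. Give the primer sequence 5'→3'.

The reverse primer's reverse complement AGAAACCGCCAGGC matches the template at positions 65–78; the product starts at position 3.
The forward primer is identical to the top strand over positions 3–14: GTAAAACTTACA.

5'-GTAAAACTTACA-3'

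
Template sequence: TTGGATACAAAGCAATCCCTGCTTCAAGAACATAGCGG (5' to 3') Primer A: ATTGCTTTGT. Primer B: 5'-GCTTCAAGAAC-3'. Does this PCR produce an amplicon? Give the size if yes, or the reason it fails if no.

No product — the primers' 3' ends point away from each other.

Primer A (ATTGCTTTGT) has reverse complement ACAAAGCAAT, which matches the top strand at positions 7–16; primer A anneals to the top strand there with its 3' end pointing upstream toward position 7.
Primer B (GCTTCAAGAAC) matches the top strand directly at positions 21–31; it anneals to the bottom strand with its 3' end pointing downstream toward position 31.
The 3' ends diverge (primer A extends toward position 1, primer B toward position 38), so the primers never converge on a shared product.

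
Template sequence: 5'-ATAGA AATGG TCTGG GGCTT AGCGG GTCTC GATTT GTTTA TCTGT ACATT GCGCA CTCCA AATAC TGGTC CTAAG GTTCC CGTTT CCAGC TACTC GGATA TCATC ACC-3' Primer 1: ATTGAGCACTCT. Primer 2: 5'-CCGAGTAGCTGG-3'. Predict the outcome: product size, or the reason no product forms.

No product — primer 1 has no binding site in the template.

Primer 1 (ATTGAGCACTCT) does not match the top strand, and its reverse complement AGAGTGCTCAAT does not match either.
With no annealing site for primer 1, no amplification occurs.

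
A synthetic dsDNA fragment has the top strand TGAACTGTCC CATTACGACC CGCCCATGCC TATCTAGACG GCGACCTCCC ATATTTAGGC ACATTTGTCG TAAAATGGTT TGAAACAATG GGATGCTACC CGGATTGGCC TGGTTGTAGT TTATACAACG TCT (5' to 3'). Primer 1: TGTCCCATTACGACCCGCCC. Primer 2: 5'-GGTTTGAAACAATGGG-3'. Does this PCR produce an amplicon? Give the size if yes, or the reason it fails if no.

No product — both primers anneal to the same strand and extend in the same direction.

Primer 1 (TGTCCCATTACGACCCGCCC) matches the top strand at positions 6–25 (3' end points downstream).
Primer 2 (GGTTTGAAACAATGGG) also matches the top strand directly, at positions 77–92 — its reverse complement CCCATTGTTTCAAACC is not present.
Both primers anneal to the bottom strand with 3' ends pointing the same way, so neither can prime synthesis back toward the other.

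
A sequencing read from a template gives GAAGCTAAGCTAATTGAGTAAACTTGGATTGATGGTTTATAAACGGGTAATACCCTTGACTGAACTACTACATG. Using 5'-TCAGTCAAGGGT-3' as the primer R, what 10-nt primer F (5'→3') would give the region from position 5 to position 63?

5'-CTAAGCTAAT-3'

The reverse primer's reverse complement ACCCTTGACTGA matches the template at positions 52–63; the product starts at position 5.
The forward primer is identical to the top strand over positions 5–14: CTAAGCTAAT.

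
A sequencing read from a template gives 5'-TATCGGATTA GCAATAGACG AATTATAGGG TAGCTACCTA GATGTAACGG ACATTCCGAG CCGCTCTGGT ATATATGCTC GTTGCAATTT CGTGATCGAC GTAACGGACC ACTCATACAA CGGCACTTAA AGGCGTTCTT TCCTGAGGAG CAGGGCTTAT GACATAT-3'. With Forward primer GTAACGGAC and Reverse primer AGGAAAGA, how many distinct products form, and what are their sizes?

The forward primer GTAACGGAC matches the top strand at positions 44–52, 101–109.
The reverse primer's reverse complement is TCTTTCCT, matching at positions 137–144.
Each forward site pairs with the reverse site to give a product ending at position 144: sizes 101, 44 bp.

Two products: 101 bp, 44 bp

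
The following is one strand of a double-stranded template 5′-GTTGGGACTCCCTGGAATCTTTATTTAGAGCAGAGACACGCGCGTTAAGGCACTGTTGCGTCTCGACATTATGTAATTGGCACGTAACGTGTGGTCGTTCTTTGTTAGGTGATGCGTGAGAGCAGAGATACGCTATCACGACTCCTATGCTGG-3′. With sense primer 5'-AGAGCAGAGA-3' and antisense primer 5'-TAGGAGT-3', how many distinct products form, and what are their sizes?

The forward primer AGAGCAGAGA matches the top strand at positions 27–36, 119–128.
The reverse primer's reverse complement is ACTCCTA, matching at positions 141–147.
Each forward site pairs with the reverse site to give a product ending at position 147: sizes 121, 29 bp.

Two products: 121 bp, 29 bp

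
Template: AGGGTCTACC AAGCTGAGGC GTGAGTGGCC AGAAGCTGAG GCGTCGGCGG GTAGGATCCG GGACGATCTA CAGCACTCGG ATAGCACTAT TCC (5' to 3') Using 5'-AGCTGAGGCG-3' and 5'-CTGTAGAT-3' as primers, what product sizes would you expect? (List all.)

62 bp, 40 bp

The forward primer AGCTGAGGCG matches the top strand at positions 12–21, 34–43.
The reverse primer's reverse complement is ATCTACAG, matching at positions 66–73.
Each forward site pairs with the reverse site to give a product ending at position 73: sizes 62, 40 bp.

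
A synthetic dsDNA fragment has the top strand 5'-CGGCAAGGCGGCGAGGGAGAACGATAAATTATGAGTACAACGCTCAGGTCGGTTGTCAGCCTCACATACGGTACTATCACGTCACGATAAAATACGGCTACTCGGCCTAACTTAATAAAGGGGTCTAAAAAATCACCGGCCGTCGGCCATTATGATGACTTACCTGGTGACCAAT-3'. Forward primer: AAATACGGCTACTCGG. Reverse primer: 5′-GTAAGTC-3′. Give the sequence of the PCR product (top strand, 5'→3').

5'-AAATACGGCTACTCGGCCTAACTTAATAAAGGGGTCTAAAAAATCACCGGCCGTCGGCCATTATGATGACTTAC-3'

Scanning the template, AAATACGGCTACTCGG occurs at positions 90–105; this primer anneals to the bottom strand there with its 3' end pointing downstream.
Reverse complement of the reverse primer: GACTTAC. This occurs on the top strand at positions 157–163.
The product is the template from position 90 through 163 (74 bp).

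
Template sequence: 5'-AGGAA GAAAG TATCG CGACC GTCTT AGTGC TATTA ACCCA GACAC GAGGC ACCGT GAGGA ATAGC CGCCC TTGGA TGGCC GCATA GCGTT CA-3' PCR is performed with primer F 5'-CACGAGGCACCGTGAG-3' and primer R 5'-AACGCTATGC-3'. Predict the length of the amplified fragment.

Scanning the template, CACGAGGCACCGTGAG occurs at positions 43–58; this primer anneals to the bottom strand there with its 3' end pointing downstream.
Reverse complement of the reverse primer: GCATAGCGTT. This occurs on the top strand at positions 81–90.
Amplicon spans positions 43–90: 48 bp.

48 bp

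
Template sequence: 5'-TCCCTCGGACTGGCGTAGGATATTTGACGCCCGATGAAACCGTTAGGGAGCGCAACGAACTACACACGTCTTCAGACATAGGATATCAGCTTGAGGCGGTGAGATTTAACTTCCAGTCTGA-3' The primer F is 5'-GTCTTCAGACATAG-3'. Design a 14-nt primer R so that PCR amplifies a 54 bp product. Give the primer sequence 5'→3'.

5'-TCAGACTGGAAGTT-3'

The forward primer binds at positions 68–81, so a 54 bp product ends at position 68 + 54 − 1 = 121.
The reverse primer anneals to the top strand over positions 108–121, i.e. to AACTTCCAGTCTGA.
Its sequence written 5'→3' is the reverse complement: TCAGACTGGAAGTT.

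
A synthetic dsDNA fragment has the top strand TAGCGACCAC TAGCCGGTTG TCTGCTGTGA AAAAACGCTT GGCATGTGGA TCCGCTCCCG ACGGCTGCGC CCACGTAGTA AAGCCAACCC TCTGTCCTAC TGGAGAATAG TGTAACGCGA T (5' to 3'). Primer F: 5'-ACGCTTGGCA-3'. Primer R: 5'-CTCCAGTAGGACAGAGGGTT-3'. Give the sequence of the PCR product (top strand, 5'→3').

The forward primer matches the template at positions 35–44.
Reverse complement of the reverse primer: AACCCTCTGTCCTACTGGAG. This occurs on the top strand at positions 86–105.
The product is the template from position 35 through 105 (71 bp).

5'-ACGCTTGGCATGTGGATCCGCTCCCGACGGCTGCGCCCACGTAGTAAAGCCAACCCTCTGTCCTACTGGAG-3'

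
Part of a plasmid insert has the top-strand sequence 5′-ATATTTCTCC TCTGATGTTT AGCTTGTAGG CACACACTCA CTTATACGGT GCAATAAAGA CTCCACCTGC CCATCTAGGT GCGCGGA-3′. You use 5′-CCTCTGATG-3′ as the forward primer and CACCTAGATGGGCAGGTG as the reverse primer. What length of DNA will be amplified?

Forward primer CCTCTGATG is found on the top strand at positions 9–17.
Taking the reverse complement of CACCTAGATGGGCAGGTG gives CACCTGCCCATCTAGGTG, found at positions 64–81 on the template; the primer anneals here to the top strand with its 3' end pointing upstream.
Product length = (reverse-primer end) − (forward-primer start) + 1 = 81 − 9 + 1 = 73 bp.

73 bp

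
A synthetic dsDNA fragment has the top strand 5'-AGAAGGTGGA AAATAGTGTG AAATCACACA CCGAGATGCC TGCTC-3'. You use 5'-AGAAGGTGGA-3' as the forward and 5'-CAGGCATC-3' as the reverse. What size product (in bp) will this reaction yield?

Forward primer AGAAGGTGGA is found on the top strand at positions 1–10.
The reverse primer's reverse complement is GATGCCTG, which matches the template at positions 35–42.
The product runs from position 1 to position 42, so its length is 42 − 1 + 1 = 42 bp.

42 bp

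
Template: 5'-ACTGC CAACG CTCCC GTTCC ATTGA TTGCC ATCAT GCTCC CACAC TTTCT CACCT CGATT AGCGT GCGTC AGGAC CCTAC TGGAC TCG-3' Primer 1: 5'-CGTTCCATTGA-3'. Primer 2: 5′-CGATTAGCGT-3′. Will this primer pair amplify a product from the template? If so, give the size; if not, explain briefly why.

No product — both primers anneal to the same strand and extend in the same direction.

Primer 1 (CGTTCCATTGA) matches the top strand at positions 15–25 (3' end points downstream).
Primer 2 (CGATTAGCGT) also matches the top strand directly, at positions 56–65 — its reverse complement ACGCTAATCG is not present.
Both primers anneal to the bottom strand with 3' ends pointing the same way, so neither can prime synthesis back toward the other.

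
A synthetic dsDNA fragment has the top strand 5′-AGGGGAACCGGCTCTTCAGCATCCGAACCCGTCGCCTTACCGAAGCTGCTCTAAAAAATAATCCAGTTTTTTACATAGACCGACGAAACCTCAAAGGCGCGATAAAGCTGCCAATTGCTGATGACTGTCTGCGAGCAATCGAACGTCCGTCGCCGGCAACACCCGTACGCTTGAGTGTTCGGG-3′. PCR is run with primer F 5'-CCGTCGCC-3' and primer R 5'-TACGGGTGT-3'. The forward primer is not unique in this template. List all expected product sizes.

139 bp, 21 bp

The forward primer CCGTCGCC matches the top strand at positions 29–36, 147–154.
The reverse primer's reverse complement is ACACCCGTA, matching at positions 159–167.
Each forward site pairs with the reverse site to give a product ending at position 167: sizes 139, 21 bp.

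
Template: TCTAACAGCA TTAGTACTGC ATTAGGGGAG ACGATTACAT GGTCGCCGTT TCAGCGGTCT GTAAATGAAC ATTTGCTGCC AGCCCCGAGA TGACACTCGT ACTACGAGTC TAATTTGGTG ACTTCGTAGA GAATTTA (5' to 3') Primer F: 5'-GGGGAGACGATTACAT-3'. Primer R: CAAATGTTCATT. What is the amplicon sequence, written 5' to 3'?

5'-GGGGAGACGATTACATGGTCGCCGTTTCAGCGGTCTGTAAATGAACATTTG-3'

The forward primer matches the template at positions 25–40.
Taking the reverse complement of CAAATGTTCATT gives AATGAACATTTG, found at positions 64–75 on the template; the primer anneals here to the top strand with its 3' end pointing upstream.
The product is the template from position 25 through 75 (51 bp).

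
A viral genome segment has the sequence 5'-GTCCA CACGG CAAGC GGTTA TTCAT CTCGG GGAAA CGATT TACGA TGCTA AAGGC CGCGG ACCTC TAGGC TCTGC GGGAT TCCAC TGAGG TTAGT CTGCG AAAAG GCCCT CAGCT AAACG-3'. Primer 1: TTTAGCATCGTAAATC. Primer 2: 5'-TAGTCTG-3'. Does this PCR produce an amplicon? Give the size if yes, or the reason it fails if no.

No product — the primers' 3' ends point away from each other.

Primer 1 (TTTAGCATCGTAAATC) has reverse complement GATTTACGATGCTAAA, which matches the top strand at positions 37–52; primer 1 anneals to the top strand there with its 3' end pointing upstream toward position 37.
Primer 2 (TAGTCTG) matches the top strand directly at positions 92–98; it anneals to the bottom strand with its 3' end pointing downstream toward position 98.
The 3' ends diverge (primer 1 extends toward position 1, primer 2 toward position 120), so the primers never converge on a shared product.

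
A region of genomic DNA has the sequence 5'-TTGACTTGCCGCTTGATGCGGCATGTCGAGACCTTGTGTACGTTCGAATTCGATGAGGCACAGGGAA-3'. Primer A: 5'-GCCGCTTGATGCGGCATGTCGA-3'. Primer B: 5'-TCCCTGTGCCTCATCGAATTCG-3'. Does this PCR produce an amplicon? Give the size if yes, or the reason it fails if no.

Yes — a 59 bp product.

Primer A (GCCGCTTGATGCGGCATGTCGA) matches the top strand at positions 8–29; it acts as a forward primer.
Primer B's reverse complement is CGAATTCGATGAGGCACAGGGA, matching the top strand at positions 45–66; it acts as a reverse primer.
The 3' ends face each other across positions 8–66, giving a 59 bp product.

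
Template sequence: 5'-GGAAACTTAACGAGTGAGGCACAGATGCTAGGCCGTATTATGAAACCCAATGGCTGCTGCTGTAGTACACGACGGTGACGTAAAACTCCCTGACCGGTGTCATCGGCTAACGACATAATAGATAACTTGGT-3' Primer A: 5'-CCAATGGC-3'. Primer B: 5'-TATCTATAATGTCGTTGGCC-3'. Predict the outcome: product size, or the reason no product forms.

No product — primer B has no binding site in the template.

Primer B (TATCTATAATGTCGTTGGCC) does not match the top strand, and its reverse complement GGCCAACGACATTATAGATA does not match either.
With no annealing site for primer B, no amplification occurs.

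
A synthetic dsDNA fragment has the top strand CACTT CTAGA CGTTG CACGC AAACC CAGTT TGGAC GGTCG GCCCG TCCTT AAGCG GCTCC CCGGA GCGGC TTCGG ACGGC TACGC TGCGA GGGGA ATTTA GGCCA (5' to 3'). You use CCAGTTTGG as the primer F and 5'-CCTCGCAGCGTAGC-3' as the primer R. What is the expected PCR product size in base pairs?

Scanning the template, CCAGTTTGG occurs at positions 25–33; this primer anneals to the bottom strand there with its 3' end pointing downstream.
Reverse complement of the reverse primer: GCTACGCTGCGAGG. This occurs on the top strand at positions 79–92.
Amplicon spans positions 25–92: 68 bp.

68 bp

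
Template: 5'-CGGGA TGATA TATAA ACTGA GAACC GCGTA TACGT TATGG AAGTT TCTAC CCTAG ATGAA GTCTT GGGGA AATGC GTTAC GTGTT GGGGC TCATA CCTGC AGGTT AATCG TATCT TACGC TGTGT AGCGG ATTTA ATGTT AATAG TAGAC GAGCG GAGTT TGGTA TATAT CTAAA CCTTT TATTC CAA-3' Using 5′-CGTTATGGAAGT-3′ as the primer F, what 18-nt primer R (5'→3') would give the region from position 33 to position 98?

The product's 3' end on the top strand is position 98.
The reverse primer anneals to the top strand over positions 81–98, i.e. to GTGTTGGGGCTCATACCT.
Its sequence written 5'→3' is the reverse complement: AGGTATGAGCCCCAACAC.

5'-AGGTATGAGCCCCAACAC-3'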